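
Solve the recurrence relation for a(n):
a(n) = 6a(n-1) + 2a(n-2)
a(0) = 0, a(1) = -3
Characteristic equation: x² - 6x - 2 = 0.
Discriminant Δ = (6)² + 4·(2) = 44.
Roots r₁,₂ = (6 ± √44)/2, so r₁ = 3 + \sqrt{11}, r₂ = 3 - \sqrt{11}.
General solution: a(n) = A·r₁^n + B·r₂^n.
From the initial conditions, A + B = 0 and r₁A + r₂B = -3.
Since r₁ - r₂ = √44: A = (-3 - (0)r₂)/√44 = - \frac{3 \sqrt{11}}{22}, and B = 0 - A = \frac{3 \sqrt{11}}{22}.
So a(n) = \left(- \frac{3 \sqrt{11}}{22}\right)\left(3 + \sqrt{11}\right)^n + \left(\frac{3 \sqrt{11}}{22}\right)\left(3 - \sqrt{11}\right)^n.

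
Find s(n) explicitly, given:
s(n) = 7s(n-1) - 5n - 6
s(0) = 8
First-order linear with linear forcing.
Homogeneous solution: s_h(n) = A·(7)^n.
Try particular s_p(n) = pn + q. Substituting:
  pn + q = 7(p(n-1) + q) - 5n - 6.
Matching the n-coefficient: p = 7p - 5 ⇒ p = \frac{5}{6}.
Matching constants: q = -7p + 7q - 6 ⇒ q = \frac{71}{36}.
General: s(n) = A·(7)^n + \frac{5 n}{6} + \frac{71}{36}.
Apply s(0) = 8: A + \frac{71}{36} = 8 ⇒ A = \frac{217}{36}.
So s(n) = \frac{217 \cdot 7^{n}}{36} + \frac{5 n}{6} + \frac{71}{36}.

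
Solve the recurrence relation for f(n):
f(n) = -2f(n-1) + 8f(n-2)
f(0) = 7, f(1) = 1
Characteristic equation: x² + 2x - 8 = 0, which factors as (x - (2))(x - (-4)) = 0.
Roots r₁ = 2, r₂ = -4 (distinct).
General solution: f(n) = A·(2)^n + B·(-4)^n.
From f(0) = 7: A + B = 7.
From f(1) = 1: 2A - 4B = 1.
Solving: A = \frac{29}{6}, B = \frac{13}{6}.
So f(n) = \frac{13 \left(-4\right)^{n}}{6} + \frac{29 \cdot 2^{n}}{6}.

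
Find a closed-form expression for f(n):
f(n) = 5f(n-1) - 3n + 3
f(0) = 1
First-order linear with linear forcing.
Homogeneous solution: f_h(n) = A·(5)^n.
Try particular f_p(n) = pn + q. Substituting:
  pn + q = 5(p(n-1) + q) - 3n + 3.
Matching the n-coefficient: p = 5p - 3 ⇒ p = \frac{3}{4}.
Matching constants: q = -5p + 5q + 3 ⇒ q = \frac{3}{16}.
General: f(n) = A·(5)^n + \frac{3 n}{4} + \frac{3}{16}.
Apply f(0) = 1: A + \frac{3}{16} = 1 ⇒ A = \frac{13}{16}.
So f(n) = \frac{13 \cdot 5^{n}}{16} + \frac{3 n}{4} + \frac{3}{16}.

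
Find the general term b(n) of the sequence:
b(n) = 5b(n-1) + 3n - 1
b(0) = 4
First-order linear with linear forcing.
Homogeneous solution: b_h(n) = A·(5)^n.
Try particular b_p(n) = pn + q. Substituting:
  pn + q = 5(p(n-1) + q) + 3n - 1.
Matching the n-coefficient: p = 5p + 3 ⇒ p = - \frac{3}{4}.
Matching constants: q = -5p + 5q - 1 ⇒ q = - \frac{11}{16}.
General: b(n) = A·(5)^n - \frac{3 n}{4} - \frac{11}{16}.
Apply b(0) = 4: A - \frac{11}{16} = 4 ⇒ A = \frac{75}{16}.
So b(n) = \frac{75 \cdot 5^{n}}{16} - \frac{3 n}{4} - \frac{11}{16}.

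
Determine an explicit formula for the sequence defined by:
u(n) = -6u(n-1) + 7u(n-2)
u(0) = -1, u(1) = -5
Characteristic equation: x² + 6x - 7 = 0, which factors as (x - (-7))(x - (1)) = 0.
Roots r₁ = -7, r₂ = 1 (distinct).
General solution: u(n) = A·(-7)^n + B·(1)^n.
From u(0) = -1: A + B = -1.
From u(1) = -5: -7A + B = -5.
Solving: A = \frac{1}{2}, B = - \frac{3}{2}.
So u(n) = \frac{\left(-7\right)^{n}}{2} - \frac{3}{2}.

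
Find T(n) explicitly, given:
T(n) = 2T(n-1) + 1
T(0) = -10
First-order linear non-homogeneous.
Homogeneous solution: T_h(n) = A·(2)^n.
Try constant particular solution T_p = K: K = 2K + 1 ⇒ K = -1.
General: T(n) = A·(2)^n - 1.
Apply T(0) = -10: A - 1 = -10 ⇒ A = -9.
So T(n) = - 9 \cdot 2^{n} - 1.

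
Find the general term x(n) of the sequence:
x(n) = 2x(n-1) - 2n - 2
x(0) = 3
First-order linear with linear forcing.
Homogeneous solution: x_h(n) = A·(2)^n.
Try particular x_p(n) = pn + q. Substituting:
  pn + q = 2(p(n-1) + q) - 2n - 2.
Matching the n-coefficient: p = 2p - 2 ⇒ p = 2.
Matching constants: q = -2p + 2q - 2 ⇒ q = 6.
General: x(n) = A·(2)^n + 2 n + 6.
Apply x(0) = 3: A + 6 = 3 ⇒ A = -3.
So x(n) = - 3 \cdot 2^{n} + 2 n + 6.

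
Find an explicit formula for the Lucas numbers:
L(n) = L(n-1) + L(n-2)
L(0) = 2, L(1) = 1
This is the Lucas sequence.
Characteristic equation: x² - x - 1 = 0; roots r₁ = \frac{1}{2} + \frac{\sqrt{5}}{2}, r₂ = \frac{1}{2} - \frac{\sqrt{5}}{2}.
General: L(n) = A·r₁^n + B·r₂^n. Solving with L(0)=2, L(1)=1 gives A = 1, B = 1.
So L(n) = 2^{- n} \left(\left(1 - \sqrt{5}\right)^{n} + \left(1 + \sqrt{5}\right)^{n}\right).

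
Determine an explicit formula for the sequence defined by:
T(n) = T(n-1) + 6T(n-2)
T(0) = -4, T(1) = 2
Characteristic equation: x² - x - 6 = 0, which factors as (x - (-2))(x - (3)) = 0.
Roots r₁ = -2, r₂ = 3 (distinct).
General solution: T(n) = A·(-2)^n + B·(3)^n.
From T(0) = -4: A + B = -4.
From T(1) = 2: -2A + 3B = 2.
Solving: A = - \frac{14}{5}, B = - \frac{6}{5}.
So T(n) = - \frac{14 \left(-2\right)^{n}}{5} - \frac{6 \cdot 3^{n}}{5}.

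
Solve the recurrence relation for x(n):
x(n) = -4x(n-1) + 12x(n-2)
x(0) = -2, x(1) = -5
Characteristic equation: x² + 4x - 12 = 0, which factors as (x - (2))(x - (-6)) = 0.
Roots r₁ = 2, r₂ = -6 (distinct).
General solution: x(n) = A·(2)^n + B·(-6)^n.
From x(0) = -2: A + B = -2.
From x(1) = -5: 2A - 6B = -5.
Solving: A = - \frac{17}{8}, B = \frac{1}{8}.
So x(n) = \frac{\left(-6\right)^{n}}{8} - \frac{17 \cdot 2^{n}}{8}.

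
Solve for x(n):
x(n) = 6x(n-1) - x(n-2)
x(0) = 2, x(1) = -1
Characteristic equation: x² - 6x + 1 = 0.
Discriminant Δ = (6)² + 4·(-1) = 32.
Roots r₁,₂ = (6 ± √32)/2, so r₁ = 2 \sqrt{2} + 3, r₂ = 3 - 2 \sqrt{2}.
General solution: x(n) = A·r₁^n + B·r₂^n.
From the initial conditions, A + B = 2 and r₁A + r₂B = -1.
Since r₁ - r₂ = √32: A = (-1 - (2)r₂)/√32 = 1 - \frac{7 \sqrt{2}}{8}, and B = 2 - A = 1 + \frac{7 \sqrt{2}}{8}.
So x(n) = \left(1 - \frac{7 \sqrt{2}}{8}\right)\left(2 \sqrt{2} + 3\right)^n + \left(1 + \frac{7 \sqrt{2}}{8}\right)\left(3 - 2 \sqrt{2}\right)^n.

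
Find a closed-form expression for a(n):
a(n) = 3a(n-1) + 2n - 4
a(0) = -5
First-order linear with linear forcing.
Homogeneous solution: a_h(n) = A·(3)^n.
Try particular a_p(n) = pn + q. Substituting:
  pn + q = 3(p(n-1) + q) + 2n - 4.
Matching the n-coefficient: p = 3p + 2 ⇒ p = -1.
Matching constants: q = -3p + 3q - 4 ⇒ q = \frac{1}{2}.
General: a(n) = A·(3)^n - n + \frac{1}{2}.
Apply a(0) = -5: A + \frac{1}{2} = -5 ⇒ A = - \frac{11}{2}.
So a(n) = - \frac{11 \cdot 3^{n}}{2} - n + \frac{1}{2}.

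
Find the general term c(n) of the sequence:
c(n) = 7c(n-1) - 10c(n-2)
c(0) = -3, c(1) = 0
Characteristic equation: x² - 7x + 10 = 0, which factors as (x - (5))(x - (2)) = 0.
Roots r₁ = 5, r₂ = 2 (distinct).
General solution: c(n) = A·(5)^n + B·(2)^n.
From c(0) = -3: A + B = -3.
From c(1) = 0: 5A + 2B = 0.
Solving: A = 2, B = -5.
So c(n) = - 5 \cdot 2^{n} + 2 \cdot 5^{n}.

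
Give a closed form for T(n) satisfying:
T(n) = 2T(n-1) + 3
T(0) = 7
First-order linear non-homogeneous.
Homogeneous solution: T_h(n) = A·(2)^n.
Try constant particular solution T_p = K: K = 2K + 3 ⇒ K = -3.
General: T(n) = A·(2)^n - 3.
Apply T(0) = 7: A - 3 = 7 ⇒ A = 10.
So T(n) = 10 \cdot 2^{n} - 3.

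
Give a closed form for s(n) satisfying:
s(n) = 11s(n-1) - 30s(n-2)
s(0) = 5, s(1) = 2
Characteristic equation: x² - 11x + 30 = 0, which factors as (x - (6))(x - (5)) = 0.
Roots r₁ = 6, r₂ = 5 (distinct).
General solution: s(n) = A·(6)^n + B·(5)^n.
From s(0) = 5: A + B = 5.
From s(1) = 2: 6A + 5B = 2.
Solving: A = -23, B = 28.
So s(n) = 28 \cdot 5^{n} - 23 \cdot 6^{n}.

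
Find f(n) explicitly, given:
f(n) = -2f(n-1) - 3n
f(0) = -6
First-order linear with linear forcing.
Homogeneous solution: f_h(n) = A·(-2)^n.
Try particular f_p(n) = pn + q. Substituting:
  pn + q = -2(p(n-1) + q) - 3n.
Matching the n-coefficient: p = -2p - 3 ⇒ p = -1.
Matching constants: q = 2p - 2q ⇒ q = - \frac{2}{3}.
General: f(n) = A·(-2)^n - n - \frac{2}{3}.
Apply f(0) = -6: A - \frac{2}{3} = -6 ⇒ A = - \frac{16}{3}.
So f(n) = - \frac{16 \left(-2\right)^{n}}{3} - n - \frac{2}{3}.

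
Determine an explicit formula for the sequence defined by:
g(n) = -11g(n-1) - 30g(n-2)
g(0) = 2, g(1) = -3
Characteristic equation: x² + 11x + 30 = 0, which factors as (x - (-6))(x - (-5)) = 0.
Roots r₁ = -6, r₂ = -5 (distinct).
General solution: g(n) = A·(-6)^n + B·(-5)^n.
From g(0) = 2: A + B = 2.
From g(1) = -3: -6A - 5B = -3.
Solving: A = -7, B = 9.
So g(n) = 9 \left(-5\right)^{n} - 7 \left(-6\right)^{n}.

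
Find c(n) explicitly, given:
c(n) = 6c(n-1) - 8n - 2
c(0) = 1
First-order linear with linear forcing.
Homogeneous solution: c_h(n) = A·(6)^n.
Try particular c_p(n) = pn + q. Substituting:
  pn + q = 6(p(n-1) + q) - 8n - 2.
Matching the n-coefficient: p = 6p - 8 ⇒ p = \frac{8}{5}.
Matching constants: q = -6p + 6q - 2 ⇒ q = \frac{58}{25}.
General: c(n) = A·(6)^n + \frac{8 n}{5} + \frac{58}{25}.
Apply c(0) = 1: A + \frac{58}{25} = 1 ⇒ A = - \frac{33}{25}.
So c(n) = - \frac{33 \cdot 6^{n}}{25} + \frac{8 n}{5} + \frac{58}{25}.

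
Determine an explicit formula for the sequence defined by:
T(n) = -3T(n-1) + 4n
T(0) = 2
First-order linear with linear forcing.
Homogeneous solution: T_h(n) = A·(-3)^n.
Try particular T_p(n) = pn + q. Substituting:
  pn + q = -3(p(n-1) + q) + 4n.
Matching the n-coefficient: p = -3p + 4 ⇒ p = 1.
Matching constants: q = 3p - 3q ⇒ q = \frac{3}{4}.
General: T(n) = A·(-3)^n + n + \frac{3}{4}.
Apply T(0) = 2: A + \frac{3}{4} = 2 ⇒ A = \frac{5}{4}.
So T(n) = \frac{5 \left(-3\right)^{n}}{4} + n + \frac{3}{4}.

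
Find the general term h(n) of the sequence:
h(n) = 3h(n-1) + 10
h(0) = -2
First-order linear non-homogeneous.
Homogeneous solution: h_h(n) = A·(3)^n.
Try constant particular solution h_p = K: K = 3K + 10 ⇒ K = -5.
General: h(n) = A·(3)^n - 5.
Apply h(0) = -2: A - 5 = -2 ⇒ A = 3.
So h(n) = 3 \cdot 3^{n} - 5.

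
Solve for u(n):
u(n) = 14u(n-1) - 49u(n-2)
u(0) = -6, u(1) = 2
Characteristic equation: x² - 14x + 49 = 0, which is (x - (7))².
Repeated root r = 7.
General solution: u(n) = (A + Bn)·(7)^n.
From u(0) = -6: A = -6.
From u(1) = 2: (A + B)·(7) = 2 ⇒ B = \frac{44}{7}.
So u(n) = \left(\frac{44 n}{7} - 6\right) \cdot (7)^n.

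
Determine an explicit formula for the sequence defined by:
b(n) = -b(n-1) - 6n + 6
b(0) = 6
First-order linear with linear forcing.
Homogeneous solution: b_h(n) = A·(-1)^n.
Try particular b_p(n) = pn + q. Substituting:
  pn + q = -(p(n-1) + q) - 6n + 6.
Matching the n-coefficient: p = -p - 6 ⇒ p = -3.
Matching constants: q = p - q + 6 ⇒ q = \frac{3}{2}.
General: b(n) = A·(-1)^n - 3 n + \frac{3}{2}.
Apply b(0) = 6: A + \frac{3}{2} = 6 ⇒ A = \frac{9}{2}.
So b(n) = \frac{9 \left(-1\right)^{n}}{2} - 3 n + \frac{3}{2}.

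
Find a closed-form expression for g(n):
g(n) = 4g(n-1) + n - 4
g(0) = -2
First-order linear with linear forcing.
Homogeneous solution: g_h(n) = A·(4)^n.
Try particular g_p(n) = pn + q. Substituting:
  pn + q = 4(p(n-1) + q) + n - 4.
Matching the n-coefficient: p = 4p + 1 ⇒ p = - \frac{1}{3}.
Matching constants: q = -4p + 4q - 4 ⇒ q = \frac{8}{9}.
General: g(n) = A·(4)^n - \frac{n}{3} + \frac{8}{9}.
Apply g(0) = -2: A + \frac{8}{9} = -2 ⇒ A = - \frac{26}{9}.
So g(n) = - \frac{26 \cdot 4^{n}}{9} - \frac{n}{3} + \frac{8}{9}.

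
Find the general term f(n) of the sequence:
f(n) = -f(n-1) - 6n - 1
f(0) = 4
First-order linear with linear forcing.
Homogeneous solution: f_h(n) = A·(-1)^n.
Try particular f_p(n) = pn + q. Substituting:
  pn + q = -(p(n-1) + q) - 6n - 1.
Matching the n-coefficient: p = -p - 6 ⇒ p = -3.
Matching constants: q = p - q - 1 ⇒ q = -2.
General: f(n) = A·(-1)^n - 3 n - 2.
Apply f(0) = 4: A - 2 = 4 ⇒ A = 6.
So f(n) = 6 \left(-1\right)^{n} - 3 n - 2.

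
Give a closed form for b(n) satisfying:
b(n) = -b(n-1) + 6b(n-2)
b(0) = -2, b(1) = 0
Characteristic equation: x² + x - 6 = 0, which factors as (x - (2))(x - (-3)) = 0.
Roots r₁ = 2, r₂ = -3 (distinct).
General solution: b(n) = A·(2)^n + B·(-3)^n.
From b(0) = -2: A + B = -2.
From b(1) = 0: 2A - 3B = 0.
Solving: A = - \frac{6}{5}, B = - \frac{4}{5}.
So b(n) = - \frac{4 \left(-3\right)^{n}}{5} - \frac{6 \cdot 2^{n}}{5}.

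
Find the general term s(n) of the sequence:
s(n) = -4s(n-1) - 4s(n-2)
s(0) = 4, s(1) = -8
Characteristic equation: x² + 4x + 4 = 0, which is (x - (-2))².
Repeated root r = -2.
General solution: s(n) = (A + Bn)·(-2)^n.
From s(0) = 4: A = 4.
From s(1) = -8: (A + B)·(-2) = -8 ⇒ B = 0.
So s(n) = \left(4\right) \cdot (-2)^n.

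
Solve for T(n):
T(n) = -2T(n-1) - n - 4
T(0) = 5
First-order linear with linear forcing.
Homogeneous solution: T_h(n) = A·(-2)^n.
Try particular T_p(n) = pn + q. Substituting:
  pn + q = -2(p(n-1) + q) - n - 4.
Matching the n-coefficient: p = -2p - 1 ⇒ p = - \frac{1}{3}.
Matching constants: q = 2p - 2q - 4 ⇒ q = - \frac{14}{9}.
General: T(n) = A·(-2)^n - \frac{n}{3} - \frac{14}{9}.
Apply T(0) = 5: A - \frac{14}{9} = 5 ⇒ A = \frac{59}{9}.
So T(n) = \frac{59 \left(-2\right)^{n}}{9} - \frac{n}{3} - \frac{14}{9}.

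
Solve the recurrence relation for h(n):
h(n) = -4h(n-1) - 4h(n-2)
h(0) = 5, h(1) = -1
Characteristic equation: x² + 4x + 4 = 0, which is (x - (-2))².
Repeated root r = -2.
General solution: h(n) = (A + Bn)·(-2)^n.
From h(0) = 5: A = 5.
From h(1) = -1: (A + B)·(-2) = -1 ⇒ B = - \frac{9}{2}.
So h(n) = \left(5 - \frac{9 n}{2}\right) \cdot (-2)^n.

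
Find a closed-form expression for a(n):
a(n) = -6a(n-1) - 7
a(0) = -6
First-order linear non-homogeneous.
Homogeneous solution: a_h(n) = A·(-6)^n.
Try constant particular solution a_p = K: K = -6K - 7 ⇒ K = -1.
General: a(n) = A·(-6)^n - 1.
Apply a(0) = -6: A - 1 = -6 ⇒ A = -5.
So a(n) = - 5 \left(-6\right)^{n} - 1.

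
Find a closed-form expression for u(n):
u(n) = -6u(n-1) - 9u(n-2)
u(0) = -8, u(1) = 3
Characteristic equation: x² + 6x + 9 = 0, which is (x - (-3))².
Repeated root r = -3.
General solution: u(n) = (A + Bn)·(-3)^n.
From u(0) = -8: A = -8.
From u(1) = 3: (A + B)·(-3) = 3 ⇒ B = 7.
So u(n) = \left(7 n - 8\right) \cdot (-3)^n.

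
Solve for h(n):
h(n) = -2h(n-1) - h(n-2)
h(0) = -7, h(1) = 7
Characteristic equation: x² + 2x + 1 = 0, which is (x - (-1))².
Repeated root r = -1.
General solution: h(n) = (A + Bn)·(-1)^n.
From h(0) = -7: A = -7.
From h(1) = 7: (A + B)·(-1) = 7 ⇒ B = 0.
So h(n) = \left(-7\right) \cdot (-1)^n.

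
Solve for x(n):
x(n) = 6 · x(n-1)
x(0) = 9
Pure geometric recurrence with ratio 6.
By induction x(n) = x(0) · (6)^n = 9 \cdot 6^{n}.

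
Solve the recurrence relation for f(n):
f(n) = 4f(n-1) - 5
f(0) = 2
First-order linear non-homogeneous.
Homogeneous solution: f_h(n) = A·(4)^n.
Try constant particular solution f_p = K: K = 4K - 5 ⇒ K = \frac{5}{3}.
General: f(n) = A·(4)^n + \frac{5}{3}.
Apply f(0) = 2: A + \frac{5}{3} = 2 ⇒ A = \frac{1}{3}.
So f(n) = \frac{4^{n}}{3} + \frac{5}{3}.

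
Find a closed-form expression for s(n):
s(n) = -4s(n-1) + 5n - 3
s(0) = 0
First-order linear with linear forcing.
Homogeneous solution: s_h(n) = A·(-4)^n.
Try particular s_p(n) = pn + q. Substituting:
  pn + q = -4(p(n-1) + q) + 5n - 3.
Matching the n-coefficient: p = -4p + 5 ⇒ p = 1.
Matching constants: q = 4p - 4q - 3 ⇒ q = \frac{1}{5}.
General: s(n) = A·(-4)^n + n + \frac{1}{5}.
Apply s(0) = 0: A + \frac{1}{5} = 0 ⇒ A = - \frac{1}{5}.
So s(n) = - \frac{\left(-4\right)^{n}}{5} + n + \frac{1}{5}.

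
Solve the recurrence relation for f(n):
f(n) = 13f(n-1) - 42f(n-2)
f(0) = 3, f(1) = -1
Characteristic equation: x² - 13x + 42 = 0, which factors as (x - (7))(x - (6)) = 0.
Roots r₁ = 7, r₂ = 6 (distinct).
General solution: f(n) = A·(7)^n + B·(6)^n.
From f(0) = 3: A + B = 3.
From f(1) = -1: 7A + 6B = -1.
Solving: A = -19, B = 22.
So f(n) = 22 \cdot 6^{n} - 19 \cdot 7^{n}.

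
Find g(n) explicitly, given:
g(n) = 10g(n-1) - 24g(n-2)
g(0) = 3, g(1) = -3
Characteristic equation: x² - 10x + 24 = 0, which factors as (x - (4))(x - (6)) = 0.
Roots r₁ = 4, r₂ = 6 (distinct).
General solution: g(n) = A·(4)^n + B·(6)^n.
From g(0) = 3: A + B = 3.
From g(1) = -3: 4A + 6B = -3.
Solving: A = \frac{21}{2}, B = - \frac{15}{2}.
So g(n) = \frac{21 \cdot 4^{n}}{2} - \frac{15 \cdot 6^{n}}{2}.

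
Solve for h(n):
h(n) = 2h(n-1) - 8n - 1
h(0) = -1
First-order linear with linear forcing.
Homogeneous solution: h_h(n) = A·(2)^n.
Try particular h_p(n) = pn + q. Substituting:
  pn + q = 2(p(n-1) + q) - 8n - 1.
Matching the n-coefficient: p = 2p - 8 ⇒ p = 8.
Matching constants: q = -2p + 2q - 1 ⇒ q = 17.
General: h(n) = A·(2)^n + 8 n + 17.
Apply h(0) = -1: A + 17 = -1 ⇒ A = -18.
So h(n) = - 18 \cdot 2^{n} + 8 n + 17.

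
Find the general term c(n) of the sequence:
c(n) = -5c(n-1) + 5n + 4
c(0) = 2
First-order linear with linear forcing.
Homogeneous solution: c_h(n) = A·(-5)^n.
Try particular c_p(n) = pn + q. Substituting:
  pn + q = -5(p(n-1) + q) + 5n + 4.
Matching the n-coefficient: p = -5p + 5 ⇒ p = \frac{5}{6}.
Matching constants: q = 5p - 5q + 4 ⇒ q = \frac{49}{36}.
General: c(n) = A·(-5)^n + \frac{5 n}{6} + \frac{49}{36}.
Apply c(0) = 2: A + \frac{49}{36} = 2 ⇒ A = \frac{23}{36}.
So c(n) = \frac{23 \left(-5\right)^{n}}{36} + \frac{5 n}{6} + \frac{49}{36}.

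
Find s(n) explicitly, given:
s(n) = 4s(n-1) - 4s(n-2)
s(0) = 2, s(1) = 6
Characteristic equation: x² - 4x + 4 = 0, which is (x - (2))².
Repeated root r = 2.
General solution: s(n) = (A + Bn)·(2)^n.
From s(0) = 2: A = 2.
From s(1) = 6: (A + B)·(2) = 6 ⇒ B = 1.
So s(n) = \left(n + 2\right) \cdot (2)^n.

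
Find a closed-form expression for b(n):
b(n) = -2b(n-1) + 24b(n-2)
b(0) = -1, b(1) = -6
Characteristic equation: x² + 2x - 24 = 0, which factors as (x - (4))(x - (-6)) = 0.
Roots r₁ = 4, r₂ = -6 (distinct).
General solution: b(n) = A·(4)^n + B·(-6)^n.
From b(0) = -1: A + B = -1.
From b(1) = -6: 4A - 6B = -6.
Solving: A = - \frac{6}{5}, B = \frac{1}{5}.
So b(n) = \frac{\left(-6\right)^{n}}{5} - \frac{6 \cdot 4^{n}}{5}.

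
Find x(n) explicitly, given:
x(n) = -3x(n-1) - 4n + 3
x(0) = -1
First-order linear with linear forcing.
Homogeneous solution: x_h(n) = A·(-3)^n.
Try particular x_p(n) = pn + q. Substituting:
  pn + q = -3(p(n-1) + q) - 4n + 3.
Matching the n-coefficient: p = -3p - 4 ⇒ p = -1.
Matching constants: q = 3p - 3q + 3 ⇒ q = 0.
General: x(n) = A·(-3)^n - n + 0.
Apply x(0) = -1: A + 0 = -1 ⇒ A = -1.
So x(n) = - \left(-3\right)^{n} - n.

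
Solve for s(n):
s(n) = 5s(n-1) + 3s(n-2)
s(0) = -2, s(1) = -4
Characteristic equation: x² - 5x - 3 = 0.
Discriminant Δ = (5)² + 4·(3) = 37.
Roots r₁,₂ = (5 ± √37)/2, so r₁ = \frac{5}{2} + \frac{\sqrt{37}}{2}, r₂ = \frac{5}{2} - \frac{\sqrt{37}}{2}.
General solution: s(n) = A·r₁^n + B·r₂^n.
From the initial conditions, A + B = -2 and r₁A + r₂B = -4.
Since r₁ - r₂ = √37: A = (-4 - (-2)r₂)/√37 = -1 + \frac{\sqrt{37}}{37}, and B = -2 - A = -1 - \frac{\sqrt{37}}{37}.
So s(n) = \left(-1 + \frac{\sqrt{37}}{37}\right)\left(\frac{5}{2} + \frac{\sqrt{37}}{2}\right)^n + \left(-1 - \frac{\sqrt{37}}{37}\right)\left(\frac{5}{2} - \frac{\sqrt{37}}{2}\right)^n.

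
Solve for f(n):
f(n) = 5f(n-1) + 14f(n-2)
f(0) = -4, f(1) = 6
Characteristic equation: x² - 5x - 14 = 0, which factors as (x - (7))(x - (-2)) = 0.
Roots r₁ = 7, r₂ = -2 (distinct).
General solution: f(n) = A·(7)^n + B·(-2)^n.
From f(0) = -4: A + B = -4.
From f(1) = 6: 7A - 2B = 6.
Solving: A = - \frac{2}{9}, B = - \frac{34}{9}.
So f(n) = - \frac{34 \left(-2\right)^{n}}{9} - \frac{2 \cdot 7^{n}}{9}.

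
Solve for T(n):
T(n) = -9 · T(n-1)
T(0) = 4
Pure geometric recurrence with ratio -9.
By induction T(n) = T(0) · (-9)^n = 4 \left(-9\right)^{n}.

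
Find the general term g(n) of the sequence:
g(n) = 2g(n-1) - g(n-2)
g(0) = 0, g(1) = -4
Characteristic equation: x² - 2x + 1 = 0, which is (x - (1))².
Repeated root r = 1.
General solution: g(n) = (A + Bn)·(1)^n.
From g(0) = 0: A = 0.
From g(1) = -4: (A + B)·(1) = -4 ⇒ B = -4.
So g(n) = \left(- 4 n\right) \cdot (1)^n.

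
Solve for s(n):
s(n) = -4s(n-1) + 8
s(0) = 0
First-order linear non-homogeneous.
Homogeneous solution: s_h(n) = A·(-4)^n.
Try constant particular solution s_p = K: K = -4K + 8 ⇒ K = \frac{8}{5}.
General: s(n) = A·(-4)^n + \frac{8}{5}.
Apply s(0) = 0: A + \frac{8}{5} = 0 ⇒ A = - \frac{8}{5}.
So s(n) = \frac{8}{5} - \frac{8 \left(-4\right)^{n}}{5}.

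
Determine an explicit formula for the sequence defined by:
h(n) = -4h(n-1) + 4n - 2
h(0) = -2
First-order linear with linear forcing.
Homogeneous solution: h_h(n) = A·(-4)^n.
Try particular h_p(n) = pn + q. Substituting:
  pn + q = -4(p(n-1) + q) + 4n - 2.
Matching the n-coefficient: p = -4p + 4 ⇒ p = \frac{4}{5}.
Matching constants: q = 4p - 4q - 2 ⇒ q = \frac{6}{25}.
General: h(n) = A·(-4)^n + \frac{4 n}{5} + \frac{6}{25}.
Apply h(0) = -2: A + \frac{6}{25} = -2 ⇒ A = - \frac{56}{25}.
So h(n) = - \frac{56 \left(-4\right)^{n}}{25} + \frac{4 n}{5} + \frac{6}{25}.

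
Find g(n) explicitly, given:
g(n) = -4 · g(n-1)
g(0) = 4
Pure geometric recurrence with ratio -4.
By induction g(n) = g(0) · (-4)^n = 4 \left(-4\right)^{n}.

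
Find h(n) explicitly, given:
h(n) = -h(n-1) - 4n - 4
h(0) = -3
First-order linear with linear forcing.
Homogeneous solution: h_h(n) = A·(-1)^n.
Try particular h_p(n) = pn + q. Substituting:
  pn + q = -(p(n-1) + q) - 4n - 4.
Matching the n-coefficient: p = -p - 4 ⇒ p = -2.
Matching constants: q = p - q - 4 ⇒ q = -3.
General: h(n) = A·(-1)^n - 2 n - 3.
Apply h(0) = -3: A - 3 = -3 ⇒ A = 0.
So h(n) = - 2 n - 3.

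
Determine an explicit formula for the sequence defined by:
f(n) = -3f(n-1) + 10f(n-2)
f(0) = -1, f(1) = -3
Characteristic equation: x² + 3x - 10 = 0, which factors as (x - (-5))(x - (2)) = 0.
Roots r₁ = -5, r₂ = 2 (distinct).
General solution: f(n) = A·(-5)^n + B·(2)^n.
From f(0) = -1: A + B = -1.
From f(1) = -3: -5A + 2B = -3.
Solving: A = \frac{1}{7}, B = - \frac{8}{7}.
So f(n) = \frac{\left(-5\right)^{n}}{7} - \frac{8 \cdot 2^{n}}{7}.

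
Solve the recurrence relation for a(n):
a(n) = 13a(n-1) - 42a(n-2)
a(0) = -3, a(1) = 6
Characteristic equation: x² - 13x + 42 = 0, which factors as (x - (7))(x - (6)) = 0.
Roots r₁ = 7, r₂ = 6 (distinct).
General solution: a(n) = A·(7)^n + B·(6)^n.
From a(0) = -3: A + B = -3.
From a(1) = 6: 7A + 6B = 6.
Solving: A = 24, B = -27.
So a(n) = - 27 \cdot 6^{n} + 24 \cdot 7^{n}.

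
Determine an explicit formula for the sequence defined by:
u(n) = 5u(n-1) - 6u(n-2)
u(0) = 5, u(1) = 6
Characteristic equation: x² - 5x + 6 = 0, which factors as (x - (3))(x - (2)) = 0.
Roots r₁ = 3, r₂ = 2 (distinct).
General solution: u(n) = A·(3)^n + B·(2)^n.
From u(0) = 5: A + B = 5.
From u(1) = 6: 3A + 2B = 6.
Solving: A = -4, B = 9.
So u(n) = 9 \cdot 2^{n} - 4 \cdot 3^{n}.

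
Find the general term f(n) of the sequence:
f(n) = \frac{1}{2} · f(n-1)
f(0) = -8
Pure geometric recurrence with ratio \frac{1}{2}.
By induction f(n) = f(0) · (\frac{1}{2})^n = - 8 \cdot 2^{- n}.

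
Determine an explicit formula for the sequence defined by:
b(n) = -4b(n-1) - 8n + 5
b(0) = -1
First-order linear with linear forcing.
Homogeneous solution: b_h(n) = A·(-4)^n.
Try particular b_p(n) = pn + q. Substituting:
  pn + q = -4(p(n-1) + q) - 8n + 5.
Matching the n-coefficient: p = -4p - 8 ⇒ p = - \frac{8}{5}.
Matching constants: q = 4p - 4q + 5 ⇒ q = - \frac{7}{25}.
General: b(n) = A·(-4)^n - \frac{8 n}{5} - \frac{7}{25}.
Apply b(0) = -1: A - \frac{7}{25} = -1 ⇒ A = - \frac{18}{25}.
So b(n) = - \frac{18 \left(-4\right)^{n}}{25} - \frac{8 n}{5} - \frac{7}{25}.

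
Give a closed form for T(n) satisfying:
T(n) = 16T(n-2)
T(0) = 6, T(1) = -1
Characteristic equation: x² - 16 = 0, which factors as (x - (4))(x - (-4)) = 0.
Roots r₁ = 4, r₂ = -4 (distinct).
General solution: T(n) = A·(4)^n + B·(-4)^n.
From T(0) = 6: A + B = 6.
From T(1) = -1: 4A - 4B = -1.
Solving: A = \frac{23}{8}, B = \frac{25}{8}.
So T(n) = \frac{25 \left(-4\right)^{n}}{8} + \frac{23 \cdot 4^{n}}{8}.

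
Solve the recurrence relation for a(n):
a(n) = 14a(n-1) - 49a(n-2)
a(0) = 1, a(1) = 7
Characteristic equation: x² - 14x + 49 = 0, which is (x - (7))².
Repeated root r = 7.
General solution: a(n) = (A + Bn)·(7)^n.
From a(0) = 1: A = 1.
From a(1) = 7: (A + B)·(7) = 7 ⇒ B = 0.
So a(n) = \left(1\right) \cdot (7)^n.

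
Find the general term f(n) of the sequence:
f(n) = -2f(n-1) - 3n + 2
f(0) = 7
First-order linear with linear forcing.
Homogeneous solution: f_h(n) = A·(-2)^n.
Try particular f_p(n) = pn + q. Substituting:
  pn + q = -2(p(n-1) + q) - 3n + 2.
Matching the n-coefficient: p = -2p - 3 ⇒ p = -1.
Matching constants: q = 2p - 2q + 2 ⇒ q = 0.
General: f(n) = A·(-2)^n - n + 0.
Apply f(0) = 7: A + 0 = 7 ⇒ A = 7.
So f(n) = 7 \left(-2\right)^{n} - n.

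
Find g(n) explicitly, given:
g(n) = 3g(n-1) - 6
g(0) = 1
First-order linear non-homogeneous.
Homogeneous solution: g_h(n) = A·(3)^n.
Try constant particular solution g_p = K: K = 3K - 6 ⇒ K = 3.
General: g(n) = A·(3)^n + 3.
Apply g(0) = 1: A + 3 = 1 ⇒ A = -2.
So g(n) = 3 - 2 \cdot 3^{n}.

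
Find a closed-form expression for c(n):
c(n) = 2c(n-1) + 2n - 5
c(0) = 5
First-order linear with linear forcing.
Homogeneous solution: c_h(n) = A·(2)^n.
Try particular c_p(n) = pn + q. Substituting:
  pn + q = 2(p(n-1) + q) + 2n - 5.
Matching the n-coefficient: p = 2p + 2 ⇒ p = -2.
Matching constants: q = -2p + 2q - 5 ⇒ q = 1.
General: c(n) = A·(2)^n - 2 n + 1.
Apply c(0) = 5: A + 1 = 5 ⇒ A = 4.
So c(n) = 4 \cdot 2^{n} - 2 n + 1.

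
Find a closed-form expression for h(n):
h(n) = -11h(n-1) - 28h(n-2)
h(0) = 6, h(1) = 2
Characteristic equation: x² + 11x + 28 = 0, which factors as (x - (-7))(x - (-4)) = 0.
Roots r₁ = -7, r₂ = -4 (distinct).
General solution: h(n) = A·(-7)^n + B·(-4)^n.
From h(0) = 6: A + B = 6.
From h(1) = 2: -7A - 4B = 2.
Solving: A = - \frac{26}{3}, B = \frac{44}{3}.
So h(n) = \frac{44 \left(-4\right)^{n}}{3} - \frac{26 \left(-7\right)^{n}}{3}.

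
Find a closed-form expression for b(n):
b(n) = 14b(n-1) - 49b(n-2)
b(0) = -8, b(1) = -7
Characteristic equation: x² - 14x + 49 = 0, which is (x - (7))².
Repeated root r = 7.
General solution: b(n) = (A + Bn)·(7)^n.
From b(0) = -8: A = -8.
From b(1) = -7: (A + B)·(7) = -7 ⇒ B = 7.
So b(n) = \left(7 n - 8\right) \cdot (7)^n.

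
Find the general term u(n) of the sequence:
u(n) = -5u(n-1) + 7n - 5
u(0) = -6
First-order linear with linear forcing.
Homogeneous solution: u_h(n) = A·(-5)^n.
Try particular u_p(n) = pn + q. Substituting:
  pn + q = -5(p(n-1) + q) + 7n - 5.
Matching the n-coefficient: p = -5p + 7 ⇒ p = \frac{7}{6}.
Matching constants: q = 5p - 5q - 5 ⇒ q = \frac{5}{36}.
General: u(n) = A·(-5)^n + \frac{7 n}{6} + \frac{5}{36}.
Apply u(0) = -6: A + \frac{5}{36} = -6 ⇒ A = - \frac{221}{36}.
So u(n) = - \frac{221 \left(-5\right)^{n}}{36} + \frac{7 n}{6} + \frac{5}{36}.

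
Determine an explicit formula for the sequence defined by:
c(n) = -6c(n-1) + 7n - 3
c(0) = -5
First-order linear with linear forcing.
Homogeneous solution: c_h(n) = A·(-6)^n.
Try particular c_p(n) = pn + q. Substituting:
  pn + q = -6(p(n-1) + q) + 7n - 3.
Matching the n-coefficient: p = -6p + 7 ⇒ p = 1.
Matching constants: q = 6p - 6q - 3 ⇒ q = \frac{3}{7}.
General: c(n) = A·(-6)^n + n + \frac{3}{7}.
Apply c(0) = -5: A + \frac{3}{7} = -5 ⇒ A = - \frac{38}{7}.
So c(n) = - \frac{38 \left(-6\right)^{n}}{7} + n + \frac{3}{7}.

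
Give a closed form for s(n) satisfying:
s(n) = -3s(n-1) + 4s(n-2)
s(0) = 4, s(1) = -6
Characteristic equation: x² + 3x - 4 = 0, which factors as (x - (-4))(x - (1)) = 0.
Roots r₁ = -4, r₂ = 1 (distinct).
General solution: s(n) = A·(-4)^n + B·(1)^n.
From s(0) = 4: A + B = 4.
From s(1) = -6: -4A + B = -6.
Solving: A = 2, B = 2.
So s(n) = 2 \left(-4\right)^{n} + 2.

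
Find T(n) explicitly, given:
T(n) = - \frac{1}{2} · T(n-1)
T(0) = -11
Pure geometric recurrence with ratio - \frac{1}{2}.
By induction T(n) = T(0) · (- \frac{1}{2})^n = - 11 \left(- \frac{1}{2}\right)^{n}.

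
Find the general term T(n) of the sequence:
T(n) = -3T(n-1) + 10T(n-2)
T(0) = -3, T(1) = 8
Characteristic equation: x² + 3x - 10 = 0, which factors as (x - (2))(x - (-5)) = 0.
Roots r₁ = 2, r₂ = -5 (distinct).
General solution: T(n) = A·(2)^n + B·(-5)^n.
From T(0) = -3: A + B = -3.
From T(1) = 8: 2A - 5B = 8.
Solving: A = -1, B = -2.
So T(n) = - 2 \left(-5\right)^{n} - 2^{n}.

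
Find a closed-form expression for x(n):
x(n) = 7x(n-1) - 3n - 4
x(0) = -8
First-order linear with linear forcing.
Homogeneous solution: x_h(n) = A·(7)^n.
Try particular x_p(n) = pn + q. Substituting:
  pn + q = 7(p(n-1) + q) - 3n - 4.
Matching the n-coefficient: p = 7p - 3 ⇒ p = \frac{1}{2}.
Matching constants: q = -7p + 7q - 4 ⇒ q = \frac{5}{4}.
General: x(n) = A·(7)^n + \frac{n}{2} + \frac{5}{4}.
Apply x(0) = -8: A + \frac{5}{4} = -8 ⇒ A = - \frac{37}{4}.
So x(n) = - \frac{37 \cdot 7^{n}}{4} + \frac{n}{2} + \frac{5}{4}.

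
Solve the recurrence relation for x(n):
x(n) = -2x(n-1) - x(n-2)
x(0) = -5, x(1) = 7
Characteristic equation: x² + 2x + 1 = 0, which is (x - (-1))².
Repeated root r = -1.
General solution: x(n) = (A + Bn)·(-1)^n.
From x(0) = -5: A = -5.
From x(1) = 7: (A + B)·(-1) = 7 ⇒ B = -2.
So x(n) = \left(- 2 n - 5\right) \cdot (-1)^n.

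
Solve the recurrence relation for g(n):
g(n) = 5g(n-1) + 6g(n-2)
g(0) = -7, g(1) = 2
Characteristic equation: x² - 5x - 6 = 0, which factors as (x - (6))(x - (-1)) = 0.
Roots r₁ = 6, r₂ = -1 (distinct).
General solution: g(n) = A·(6)^n + B·(-1)^n.
From g(0) = -7: A + B = -7.
From g(1) = 2: 6A - B = 2.
Solving: A = - \frac{5}{7}, B = - \frac{44}{7}.
So g(n) = - \frac{44 \left(-1\right)^{n}}{7} - \frac{5 \cdot 6^{n}}{7}.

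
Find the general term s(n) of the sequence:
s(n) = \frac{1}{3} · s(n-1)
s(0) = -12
Pure geometric recurrence with ratio \frac{1}{3}.
By induction s(n) = s(0) · (\frac{1}{3})^n = - 12 \cdot 3^{- n}.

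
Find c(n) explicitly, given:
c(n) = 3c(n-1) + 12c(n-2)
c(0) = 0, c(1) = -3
Characteristic equation: x² - 3x - 12 = 0.
Discriminant Δ = (3)² + 4·(12) = 57.
Roots r₁,₂ = (3 ± √57)/2, so r₁ = \frac{3}{2} + \frac{\sqrt{57}}{2}, r₂ = \frac{3}{2} - \frac{\sqrt{57}}{2}.
General solution: c(n) = A·r₁^n + B·r₂^n.
From the initial conditions, A + B = 0 and r₁A + r₂B = -3.
Since r₁ - r₂ = √57: A = (-3 - (0)r₂)/√57 = - \frac{\sqrt{57}}{19}, and B = 0 - A = \frac{\sqrt{57}}{19}.
So c(n) = \left(- \frac{\sqrt{57}}{19}\right)\left(\frac{3}{2} + \frac{\sqrt{57}}{2}\right)^n + \left(\frac{\sqrt{57}}{19}\right)\left(\frac{3}{2} - \frac{\sqrt{57}}{2}\right)^n.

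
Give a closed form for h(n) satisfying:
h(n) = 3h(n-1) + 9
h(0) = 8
First-order linear non-homogeneous.
Homogeneous solution: h_h(n) = A·(3)^n.
Try constant particular solution h_p = K: K = 3K + 9 ⇒ K = - \frac{9}{2}.
General: h(n) = A·(3)^n - \frac{9}{2}.
Apply h(0) = 8: A - \frac{9}{2} = 8 ⇒ A = \frac{25}{2}.
So h(n) = \frac{25 \cdot 3^{n}}{2} - \frac{9}{2}.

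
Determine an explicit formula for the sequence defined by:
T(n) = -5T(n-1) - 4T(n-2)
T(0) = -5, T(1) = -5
Characteristic equation: x² + 5x + 4 = 0, which factors as (x - (-4))(x - (-1)) = 0.
Roots r₁ = -4, r₂ = -1 (distinct).
General solution: T(n) = A·(-4)^n + B·(-1)^n.
From T(0) = -5: A + B = -5.
From T(1) = -5: -4A - B = -5.
Solving: A = \frac{10}{3}, B = - \frac{25}{3}.
So T(n) = - \frac{25 \left(-1\right)^{n}}{3} + \frac{10 \left(-4\right)^{n}}{3}.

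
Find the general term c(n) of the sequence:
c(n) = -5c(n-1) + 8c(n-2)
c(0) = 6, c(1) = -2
Characteristic equation: x² + 5x - 8 = 0.
Discriminant Δ = (-5)² + 4·(8) = 57.
Roots r₁,₂ = (-5 ± √57)/2, so r₁ = - \frac{5}{2} + \frac{\sqrt{57}}{2}, r₂ = - \frac{\sqrt{57}}{2} - \frac{5}{2}.
General solution: c(n) = A·r₁^n + B·r₂^n.
From the initial conditions, A + B = 6 and r₁A + r₂B = -2.
Since r₁ - r₂ = √57: A = (-2 - (6)r₂)/√57 = \frac{13 \sqrt{57}}{57} + 3, and B = 6 - A = 3 - \frac{13 \sqrt{57}}{57}.
So c(n) = \left(\frac{13 \sqrt{57}}{57} + 3\right)\left(- \frac{5}{2} + \frac{\sqrt{57}}{2}\right)^n + \left(3 - \frac{13 \sqrt{57}}{57}\right)\left(- \frac{\sqrt{57}}{2} - \frac{5}{2}\right)^n.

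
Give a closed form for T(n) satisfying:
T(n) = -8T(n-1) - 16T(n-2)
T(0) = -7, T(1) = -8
Characteristic equation: x² + 8x + 16 = 0, which is (x - (-4))².
Repeated root r = -4.
General solution: T(n) = (A + Bn)·(-4)^n.
From T(0) = -7: A = -7.
From T(1) = -8: (A + B)·(-4) = -8 ⇒ B = 9.
So T(n) = \left(9 n - 7\right) \cdot (-4)^n.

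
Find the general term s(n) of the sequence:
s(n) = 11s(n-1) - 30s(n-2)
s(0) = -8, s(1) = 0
Characteristic equation: x² - 11x + 30 = 0, which factors as (x - (5))(x - (6)) = 0.
Roots r₁ = 5, r₂ = 6 (distinct).
General solution: s(n) = A·(5)^n + B·(6)^n.
From s(0) = -8: A + B = -8.
From s(1) = 0: 5A + 6B = 0.
Solving: A = -48, B = 40.
So s(n) = - 48 \cdot 5^{n} + 40 \cdot 6^{n}.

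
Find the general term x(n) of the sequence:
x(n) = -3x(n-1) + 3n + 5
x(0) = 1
First-order linear with linear forcing.
Homogeneous solution: x_h(n) = A·(-3)^n.
Try particular x_p(n) = pn + q. Substituting:
  pn + q = -3(p(n-1) + q) + 3n + 5.
Matching the n-coefficient: p = -3p + 3 ⇒ p = \frac{3}{4}.
Matching constants: q = 3p - 3q + 5 ⇒ q = \frac{29}{16}.
General: x(n) = A·(-3)^n + \frac{3 n}{4} + \frac{29}{16}.
Apply x(0) = 1: A + \frac{29}{16} = 1 ⇒ A = - \frac{13}{16}.
So x(n) = - \frac{13 \left(-3\right)^{n}}{16} + \frac{3 n}{4} + \frac{29}{16}.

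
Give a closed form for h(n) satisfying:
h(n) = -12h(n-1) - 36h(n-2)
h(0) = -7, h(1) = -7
Characteristic equation: x² + 12x + 36 = 0, which is (x - (-6))².
Repeated root r = -6.
General solution: h(n) = (A + Bn)·(-6)^n.
From h(0) = -7: A = -7.
From h(1) = -7: (A + B)·(-6) = -7 ⇒ B = \frac{49}{6}.
So h(n) = \left(\frac{49 n}{6} - 7\right) \cdot (-6)^n.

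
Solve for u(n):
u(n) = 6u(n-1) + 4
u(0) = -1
First-order linear non-homogeneous.
Homogeneous solution: u_h(n) = A·(6)^n.
Try constant particular solution u_p = K: K = 6K + 4 ⇒ K = - \frac{4}{5}.
General: u(n) = A·(6)^n - \frac{4}{5}.
Apply u(0) = -1: A - \frac{4}{5} = -1 ⇒ A = - \frac{1}{5}.
So u(n) = - \frac{6^{n}}{5} - \frac{4}{5}.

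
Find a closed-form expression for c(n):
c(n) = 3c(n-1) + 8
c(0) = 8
First-order linear non-homogeneous.
Homogeneous solution: c_h(n) = A·(3)^n.
Try constant particular solution c_p = K: K = 3K + 8 ⇒ K = -4.
General: c(n) = A·(3)^n - 4.
Apply c(0) = 8: A - 4 = 8 ⇒ A = 12.
So c(n) = 12 \cdot 3^{n} - 4.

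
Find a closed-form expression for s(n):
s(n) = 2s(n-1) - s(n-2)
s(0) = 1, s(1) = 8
Characteristic equation: x² - 2x + 1 = 0, which is (x - (1))².
Repeated root r = 1.
General solution: s(n) = (A + Bn)·(1)^n.
From s(0) = 1: A = 1.
From s(1) = 8: (A + B)·(1) = 8 ⇒ B = 7.
So s(n) = \left(7 n + 1\right) \cdot (1)^n.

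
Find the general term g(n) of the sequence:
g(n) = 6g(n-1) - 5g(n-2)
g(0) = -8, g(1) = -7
Characteristic equation: x² - 6x + 5 = 0, which factors as (x - (1))(x - (5)) = 0.
Roots r₁ = 1, r₂ = 5 (distinct).
General solution: g(n) = A·(1)^n + B·(5)^n.
From g(0) = -8: A + B = -8.
From g(1) = -7: A + 5B = -7.
Solving: A = - \frac{33}{4}, B = \frac{1}{4}.
So g(n) = \frac{5^{n}}{4} - \frac{33}{4}.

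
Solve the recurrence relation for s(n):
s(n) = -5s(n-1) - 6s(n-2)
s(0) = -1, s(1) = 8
Characteristic equation: x² + 5x + 6 = 0, which factors as (x - (-2))(x - (-3)) = 0.
Roots r₁ = -2, r₂ = -3 (distinct).
General solution: s(n) = A·(-2)^n + B·(-3)^n.
From s(0) = -1: A + B = -1.
From s(1) = 8: -2A - 3B = 8.
Solving: A = 5, B = -6.
So s(n) = 5 \left(-2\right)^{n} - 6 \left(-3\right)^{n}.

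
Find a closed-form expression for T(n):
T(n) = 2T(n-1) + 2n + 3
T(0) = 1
First-order linear with linear forcing.
Homogeneous solution: T_h(n) = A·(2)^n.
Try particular T_p(n) = pn + q. Substituting:
  pn + q = 2(p(n-1) + q) + 2n + 3.
Matching the n-coefficient: p = 2p + 2 ⇒ p = -2.
Matching constants: q = -2p + 2q + 3 ⇒ q = -7.
General: T(n) = A·(2)^n - 2 n - 7.
Apply T(0) = 1: A - 7 = 1 ⇒ A = 8.
So T(n) = 8 \cdot 2^{n} - 2 n - 7.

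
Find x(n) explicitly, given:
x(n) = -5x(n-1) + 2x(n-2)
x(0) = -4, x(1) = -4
Characteristic equation: x² + 5x - 2 = 0.
Discriminant Δ = (-5)² + 4·(2) = 33.
Roots r₁,₂ = (-5 ± √33)/2, so r₁ = - \frac{5}{2} + \frac{\sqrt{33}}{2}, r₂ = - \frac{\sqrt{33}}{2} - \frac{5}{2}.
General solution: x(n) = A·r₁^n + B·r₂^n.
From the initial conditions, A + B = -4 and r₁A + r₂B = -4.
Since r₁ - r₂ = √33: A = (-4 - (-4)r₂)/√33 = - \frac{14 \sqrt{33}}{33} - 2, and B = -4 - A = -2 + \frac{14 \sqrt{33}}{33}.
So x(n) = \left(- \frac{14 \sqrt{33}}{33} - 2\right)\left(- \frac{5}{2} + \frac{\sqrt{33}}{2}\right)^n + \left(-2 + \frac{14 \sqrt{33}}{33}\right)\left(- \frac{\sqrt{33}}{2} - \frac{5}{2}\right)^n.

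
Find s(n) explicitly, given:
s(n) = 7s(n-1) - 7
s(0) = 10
First-order linear non-homogeneous.
Homogeneous solution: s_h(n) = A·(7)^n.
Try constant particular solution s_p = K: K = 7K - 7 ⇒ K = \frac{7}{6}.
General: s(n) = A·(7)^n + \frac{7}{6}.
Apply s(0) = 10: A + \frac{7}{6} = 10 ⇒ A = \frac{53}{6}.
So s(n) = \frac{53 \cdot 7^{n}}{6} + \frac{7}{6}.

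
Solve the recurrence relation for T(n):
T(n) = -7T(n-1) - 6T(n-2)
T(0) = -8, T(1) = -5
Characteristic equation: x² + 7x + 6 = 0, which factors as (x - (-1))(x - (-6)) = 0.
Roots r₁ = -1, r₂ = -6 (distinct).
General solution: T(n) = A·(-1)^n + B·(-6)^n.
From T(0) = -8: A + B = -8.
From T(1) = -5: -A - 6B = -5.
Solving: A = - \frac{53}{5}, B = \frac{13}{5}.
So T(n) = - \frac{53 \left(-1\right)^{n}}{5} + \frac{13 \left(-6\right)^{n}}{5}.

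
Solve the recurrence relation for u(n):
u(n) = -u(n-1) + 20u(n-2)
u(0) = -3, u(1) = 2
Characteristic equation: x² + x - 20 = 0, which factors as (x - (4))(x - (-5)) = 0.
Roots r₁ = 4, r₂ = -5 (distinct).
General solution: u(n) = A·(4)^n + B·(-5)^n.
From u(0) = -3: A + B = -3.
From u(1) = 2: 4A - 5B = 2.
Solving: A = - \frac{13}{9}, B = - \frac{14}{9}.
So u(n) = - \frac{14 \left(-5\right)^{n}}{9} - \frac{13 \cdot 4^{n}}{9}.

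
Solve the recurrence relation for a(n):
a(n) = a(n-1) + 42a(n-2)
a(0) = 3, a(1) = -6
Characteristic equation: x² - x - 42 = 0, which factors as (x - (-6))(x - (7)) = 0.
Roots r₁ = -6, r₂ = 7 (distinct).
General solution: a(n) = A·(-6)^n + B·(7)^n.
From a(0) = 3: A + B = 3.
From a(1) = -6: -6A + 7B = -6.
Solving: A = \frac{27}{13}, B = \frac{12}{13}.
So a(n) = \frac{27 \left(-6\right)^{n}}{13} + \frac{12 \cdot 7^{n}}{13}.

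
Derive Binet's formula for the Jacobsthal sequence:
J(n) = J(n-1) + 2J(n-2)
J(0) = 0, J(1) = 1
This is the Jacobsthal sequence.
Characteristic equation: x² - x - 2 = 0; roots r₁ = 2, r₂ = -1.
General: J(n) = A·r₁^n + B·r₂^n. Solving with J(0)=0, J(1)=1 gives A = \frac{1}{3}, B = - \frac{1}{3}.
So J(n) = - \frac{\left(-1\right)^{n}}{3} + \frac{2^{n}}{3}.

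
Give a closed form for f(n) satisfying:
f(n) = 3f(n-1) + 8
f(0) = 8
First-order linear non-homogeneous.
Homogeneous solution: f_h(n) = A·(3)^n.
Try constant particular solution f_p = K: K = 3K + 8 ⇒ K = -4.
General: f(n) = A·(3)^n - 4.
Apply f(0) = 8: A - 4 = 8 ⇒ A = 12.
So f(n) = 12 \cdot 3^{n} - 4.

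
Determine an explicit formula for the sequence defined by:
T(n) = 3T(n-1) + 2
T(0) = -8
First-order linear non-homogeneous.
Homogeneous solution: T_h(n) = A·(3)^n.
Try constant particular solution T_p = K: K = 3K + 2 ⇒ K = -1.
General: T(n) = A·(3)^n - 1.
Apply T(0) = -8: A - 1 = -8 ⇒ A = -7.
So T(n) = - 7 \cdot 3^{n} - 1.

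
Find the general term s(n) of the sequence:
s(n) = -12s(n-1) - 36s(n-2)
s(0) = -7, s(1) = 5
Characteristic equation: x² + 12x + 36 = 0, which is (x - (-6))².
Repeated root r = -6.
General solution: s(n) = (A + Bn)·(-6)^n.
From s(0) = -7: A = -7.
From s(1) = 5: (A + B)·(-6) = 5 ⇒ B = \frac{37}{6}.
So s(n) = \left(\frac{37 n}{6} - 7\right) \cdot (-6)^n.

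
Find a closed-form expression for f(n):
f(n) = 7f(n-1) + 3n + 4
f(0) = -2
First-order linear with linear forcing.
Homogeneous solution: f_h(n) = A·(7)^n.
Try particular f_p(n) = pn + q. Substituting:
  pn + q = 7(p(n-1) + q) + 3n + 4.
Matching the n-coefficient: p = 7p + 3 ⇒ p = - \frac{1}{2}.
Matching constants: q = -7p + 7q + 4 ⇒ q = - \frac{5}{4}.
General: f(n) = A·(7)^n - \frac{n}{2} - \frac{5}{4}.
Apply f(0) = -2: A - \frac{5}{4} = -2 ⇒ A = - \frac{3}{4}.
So f(n) = - \frac{3 \cdot 7^{n}}{4} - \frac{n}{2} - \frac{5}{4}.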